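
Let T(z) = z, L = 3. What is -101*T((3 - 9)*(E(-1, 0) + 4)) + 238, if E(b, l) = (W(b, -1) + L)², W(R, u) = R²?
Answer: 12358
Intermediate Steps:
E(b, l) = (3 + b²)² (E(b, l) = (b² + 3)² = (3 + b²)²)
-101*T((3 - 9)*(E(-1, 0) + 4)) + 238 = -101*(3 - 9)*((3 + (-1)²)² + 4) + 238 = -(-606)*((3 + 1)² + 4) + 238 = -(-606)*(4² + 4) + 238 = -(-606)*(16 + 4) + 238 = -(-606)*20 + 238 = -101*(-120) + 238 = 12120 + 238 = 12358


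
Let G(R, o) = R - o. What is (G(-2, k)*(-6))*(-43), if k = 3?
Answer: -1290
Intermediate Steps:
(G(-2, k)*(-6))*(-43) = ((-2 - 1*3)*(-6))*(-43) = ((-2 - 3)*(-6))*(-43) = -5*(-6)*(-43) = 30*(-43) = -1290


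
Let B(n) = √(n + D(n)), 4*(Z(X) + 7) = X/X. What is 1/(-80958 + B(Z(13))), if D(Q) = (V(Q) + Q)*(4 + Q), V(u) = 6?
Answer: -431776/34955721433 - 20*I*√3/104867164299 ≈ -1.2352e-5 - 3.3033e-10*I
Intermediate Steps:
Z(X) = -27/4 (Z(X) = -7 + (X/X)/4 = -7 + (¼)*1 = -7 + ¼ = -27/4)
D(Q) = (4 + Q)*(6 + Q) (D(Q) = (6 + Q)*(4 + Q) = (4 + Q)*(6 + Q))
B(n) = √(24 + n² + 11*n) (B(n) = √(n + (24 + n² + 10*n)) = √(24 + n² + 11*n))
1/(-80958 + B(Z(13))) = 1/(-80958 + √(24 + (-27/4)² + 11*(-27/4))) = 1/(-80958 + √(24 + 729/16 - 297/4)) = 1/(-80958 + √(-75/16)) = 1/(-80958 + 5*I*√3/4)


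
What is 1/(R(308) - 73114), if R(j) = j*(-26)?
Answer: -1/81122 ≈ -1.2327e-5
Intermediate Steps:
R(j) = -26*j
1/(R(308) - 73114) = 1/(-26*308 - 73114) = 1/(-8008 - 73114) = 1/(-81122) = -1/81122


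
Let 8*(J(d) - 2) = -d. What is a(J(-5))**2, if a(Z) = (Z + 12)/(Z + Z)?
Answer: 1521/196 ≈ 7.7602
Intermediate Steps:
J(d) = 2 - d/8 (J(d) = 2 + (-d)/8 = 2 - d/8)
a(Z) = (12 + Z)/(2*Z) (a(Z) = (12 + Z)/((2*Z)) = (12 + Z)*(1/(2*Z)) = (12 + Z)/(2*Z))
a(J(-5))**2 = ((12 + (2 - 1/8*(-5)))/(2*(2 - 1/8*(-5))))**2 = ((12 + (2 + 5/8))/(2*(2 + 5/8)))**2 = ((12 + 21/8)/(2*(21/8)))**2 = ((1/2)*(8/21)*(117/8))**2 = (39/14)**2 = 1521/196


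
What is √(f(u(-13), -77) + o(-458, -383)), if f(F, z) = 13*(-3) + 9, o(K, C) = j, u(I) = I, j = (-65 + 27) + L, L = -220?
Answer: 12*I*√2 ≈ 16.971*I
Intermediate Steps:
j = -258 (j = (-65 + 27) - 220 = -38 - 220 = -258)
o(K, C) = -258
f(F, z) = -30 (f(F, z) = -39 + 9 = -30)
√(f(u(-13), -77) + o(-458, -383)) = √(-30 - 258) = √(-288) = 12*I*√2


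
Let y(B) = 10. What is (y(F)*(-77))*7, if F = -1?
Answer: -5390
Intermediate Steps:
(y(F)*(-77))*7 = (10*(-77))*7 = -770*7 = -5390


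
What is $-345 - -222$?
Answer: $-123$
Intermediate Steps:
$-345 - -222 = -345 + \left(-23 + 245\right) = -345 + 222 = -123$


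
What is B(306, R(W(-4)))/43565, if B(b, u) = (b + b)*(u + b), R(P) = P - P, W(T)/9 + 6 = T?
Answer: 187272/43565 ≈ 4.2987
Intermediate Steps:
W(T) = -54 + 9*T
R(P) = 0
B(b, u) = 2*b*(b + u) (B(b, u) = (2*b)*(b + u) = 2*b*(b + u))
B(306, R(W(-4)))/43565 = (2*306*(306 + 0))/43565 = (2*306*306)*(1/43565) = 187272*(1/43565) = 187272/43565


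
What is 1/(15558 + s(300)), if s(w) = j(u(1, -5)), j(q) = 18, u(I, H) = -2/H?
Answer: 1/15576 ≈ 6.4201e-5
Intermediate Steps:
s(w) = 18
1/(15558 + s(300)) = 1/(15558 + 18) = 1/15576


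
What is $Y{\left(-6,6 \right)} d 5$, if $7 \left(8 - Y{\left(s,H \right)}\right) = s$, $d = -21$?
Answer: $-930$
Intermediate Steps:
$Y{\left(s,H \right)} = 8 - \frac{s}{7}$
$Y{\left(-6,6 \right)} d 5 = \left(8 - - \frac{6}{7}\right) \left(-21\right) 5 = \left(8 + \frac{6}{7}\right) \left(-21\right) 5 = \frac{62}{7} \left(-21\right) 5 = \left(-186\right) 5 = -930$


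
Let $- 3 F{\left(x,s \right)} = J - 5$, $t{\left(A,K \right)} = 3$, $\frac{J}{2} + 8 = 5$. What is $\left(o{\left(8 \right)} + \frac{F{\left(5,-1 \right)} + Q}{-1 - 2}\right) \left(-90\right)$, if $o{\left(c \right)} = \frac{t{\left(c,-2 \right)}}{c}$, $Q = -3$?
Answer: $- \frac{55}{4} \approx -13.75$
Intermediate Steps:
$J = -6$ ($J = -16 + 2 \cdot 5 = -16 + 10 = -6$)
$o{\left(c \right)} = \frac{3}{c}$
$F{\left(x,s \right)} = \frac{11}{3}$ ($F{\left(x,s \right)} = - \frac{-6 - 5}{3} = \left(- \frac{1}{3}\right) \left(-11\right) = \frac{11}{3}$)
$\left(o{\left(8 \right)} + \frac{F{\left(5,-1 \right)} + Q}{-1 - 2}\right) \left(-90\right) = \left(\frac{3}{8} + \frac{\frac{11}{3} - 3}{-1 - 2}\right) \left(-90\right) = \left(3 \cdot \frac{1}{8} + \frac{1}{-3} \cdot \frac{2}{3}\right) \left(-90\right) = \left(\frac{3}{8} - \frac{2}{9}\right) \left(-90\right) = \frac{11}{72} \left(-90\right) = - \frac{55}{4}$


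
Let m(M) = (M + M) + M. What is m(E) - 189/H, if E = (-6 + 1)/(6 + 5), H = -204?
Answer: -327/748 ≈ -0.43717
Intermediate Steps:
E = -5/11 ≈ -0.45455
m(M) = 3*M (m(M) = 2*M + M = 3*M)
m(E) - 189/H = 3*(-5/11) - 189/(-204) = -15/11 - 189*(-1/204) = -15/11 + 63/68 = -327/748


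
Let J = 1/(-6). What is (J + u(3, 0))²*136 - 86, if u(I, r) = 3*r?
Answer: -740/9 ≈ -82.222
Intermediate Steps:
J = -⅙ ≈ -0.16667
(J + u(3, 0))²*136 - 86 = (-⅙ + 3*0)²*136 - 86 = (-⅙ + 0)²*136 - 86 = (-⅙)²*136 - 86 = (1/36)*136 - 86 = 34/9 - 86 = -740/9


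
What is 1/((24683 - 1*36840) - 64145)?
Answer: -1/76302 ≈ -1.3106e-5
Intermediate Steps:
1/((24683 - 1*36840) - 64145) = 1/((24683 - 36840) - 64145) = 1/(-12157 - 64145) = 1/(-76302) = -1/76302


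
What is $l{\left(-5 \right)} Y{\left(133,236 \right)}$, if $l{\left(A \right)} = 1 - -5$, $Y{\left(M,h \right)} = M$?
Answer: $798$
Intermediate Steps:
$l{\left(A \right)} = 6$ ($l{\left(A \right)} = 1 + 5 = 6$)
$l{\left(-5 \right)} Y{\left(133,236 \right)} = 6 \cdot 133 = 798$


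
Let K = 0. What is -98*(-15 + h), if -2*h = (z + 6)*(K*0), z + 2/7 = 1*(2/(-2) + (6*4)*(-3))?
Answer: 1470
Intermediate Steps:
z = -513/7 (z = -2/7 + 1*(2/(-2) + (6*4)*(-3)) = -2/7 + 1*(2*(-1/2) + 24*(-3)) = -2/7 + 1*(-1 - 72) = -2/7 + 1*(-73) = -2/7 - 73 = -513/7 ≈ -73.286)
h = 0 (h = -(-513/7 + 6)*0*0/2 = -(-471)*0/14 = -1/2*0 = 0)
-98*(-15 + h) = -98*(-15 + 0) = -98*(-15) = 1470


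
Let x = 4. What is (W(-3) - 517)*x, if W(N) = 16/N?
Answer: -6268/3 ≈ -2089.3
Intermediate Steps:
(W(-3) - 517)*x = (16/(-3) - 517)*4 = (16*(-⅓) - 517)*4 = (-16/3 - 517)*4 = -1567/3*4 = -6268/3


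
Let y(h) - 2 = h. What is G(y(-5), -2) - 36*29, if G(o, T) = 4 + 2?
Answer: -1038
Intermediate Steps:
y(h) = 2 + h
G(o, T) = 6
G(y(-5), -2) - 36*29 = 6 - 36*29 = 6 - 1044 = -1038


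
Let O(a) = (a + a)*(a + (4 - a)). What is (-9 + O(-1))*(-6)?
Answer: 102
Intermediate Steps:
O(a) = 8*a (O(a) = (2*a)*4 = 8*a)
(-9 + O(-1))*(-6) = (-9 + 8*(-1))*(-6) = (-9 - 8)*(-6) = -17*(-6) = 102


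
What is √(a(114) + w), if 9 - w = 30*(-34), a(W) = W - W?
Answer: 7*√21 ≈ 32.078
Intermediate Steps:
a(W) = 0
w = 1029 (w = 9 - 30*(-34) = 9 - 1*(-1020) = 9 + 1020 = 1029)
√(a(114) + w) = √(0 + 1029) = √1029 = 7*√21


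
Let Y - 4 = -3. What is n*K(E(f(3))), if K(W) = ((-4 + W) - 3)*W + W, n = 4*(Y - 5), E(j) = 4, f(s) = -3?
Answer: 128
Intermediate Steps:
Y = 1 (Y = 4 - 3 = 1)
n = -16 (n = 4*(1 - 5) = 4*(-4) = -16)
K(W) = W + W*(-7 + W) (K(W) = (-7 + W)*W + W = W*(-7 + W) + W = W + W*(-7 + W))
n*K(E(f(3))) = -64*(-6 + 4) = -64*(-2) = -16*(-8) = 128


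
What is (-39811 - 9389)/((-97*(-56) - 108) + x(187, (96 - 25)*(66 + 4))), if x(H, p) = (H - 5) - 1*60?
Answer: -24600/2723 ≈ -9.0341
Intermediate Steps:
x(H, p) = -65 + H (x(H, p) = (-5 + H) - 60 = -65 + H)
(-39811 - 9389)/((-97*(-56) - 108) + x(187, (96 - 25)*(66 + 4))) = (-39811 - 9389)/((-97*(-56) - 108) + (-65 + 187)) = -49200/((5432 - 108) + 122) = -49200/(5324 + 122) = -49200/5446 = -49200*1/5446 = -24600/2723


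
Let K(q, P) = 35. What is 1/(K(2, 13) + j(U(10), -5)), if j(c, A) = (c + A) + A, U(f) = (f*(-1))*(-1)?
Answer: 1/35 ≈ 0.028571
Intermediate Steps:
U(f) = f (U(f) = -f*(-1) = f)
j(c, A) = c + 2*A (j(c, A) = (A + c) + A = c + 2*A)
1/(K(2, 13) + j(U(10), -5)) = 1/(35 + (10 + 2*(-5))) = 1/(35 + (10 - 10)) = 1/(35 + 0) = 1/35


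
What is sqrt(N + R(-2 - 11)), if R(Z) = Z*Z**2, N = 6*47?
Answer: I*sqrt(1915) ≈ 43.761*I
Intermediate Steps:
N = 282
R(Z) = Z**3
sqrt(N + R(-2 - 11)) = sqrt(282 + (-2 - 11)**3) = sqrt(282 + (-13)**3) = sqrt(282 - 2197) = sqrt(-1915) = I*sqrt(1915)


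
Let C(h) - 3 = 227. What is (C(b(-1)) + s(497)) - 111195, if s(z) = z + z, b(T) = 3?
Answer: -109971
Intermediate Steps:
s(z) = 2*z
C(h) = 230 (C(h) = 3 + 227 = 230)
(C(b(-1)) + s(497)) - 111195 = (230 + 2*497) - 111195 = (230 + 994) - 111195 = 1224 - 111195 = -109971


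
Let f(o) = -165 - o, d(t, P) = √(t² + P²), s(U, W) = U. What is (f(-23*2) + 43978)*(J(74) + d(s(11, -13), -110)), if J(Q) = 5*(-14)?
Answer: -3070130 + 482449*√101 ≈ 1.7784e+6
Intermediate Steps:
J(Q) = -70
d(t, P) = √(P² + t²)
(f(-23*2) + 43978)*(J(74) + d(s(11, -13), -110)) = ((-165 - (-23)*2) + 43978)*(-70 + √((-110)² + 11²)) = ((-165 - 1*(-46)) + 43978)*(-70 + √(12100 + 121)) = ((-165 + 46) + 43978)*(-70 + √12221) = (-119 + 43978)*(-70 + 11*√101) = 43859*(-70 + 11*√101) = -3070130 + 482449*√101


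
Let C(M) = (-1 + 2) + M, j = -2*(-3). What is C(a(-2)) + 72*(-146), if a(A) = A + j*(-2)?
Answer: -10525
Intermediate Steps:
j = 6
a(A) = -12 + A (a(A) = A + 6*(-2) = A - 12 = -12 + A)
C(M) = 1 + M
C(a(-2)) + 72*(-146) = (1 + (-12 - 2)) + 72*(-146) = (1 - 14) - 10512 = -13 - 10512 = -10525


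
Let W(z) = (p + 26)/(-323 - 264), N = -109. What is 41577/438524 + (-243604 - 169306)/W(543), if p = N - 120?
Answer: -106288636180949/89020372 ≈ -1.1940e+6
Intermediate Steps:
p = -229 (p = -109 - 120 = -229)
W(z) = 203/587 (W(z) = (-229 + 26)/(-323 - 264) = -203/(-587) = -203*(-1/587) = 203/587)
41577/438524 + (-243604 - 169306)/W(543) = 41577/438524 + (-243604 - 169306)/(203/587) = 41577*(1/438524) - 412910*587/203 = 41577/438524 - 242378170/203 = -106288636180949/89020372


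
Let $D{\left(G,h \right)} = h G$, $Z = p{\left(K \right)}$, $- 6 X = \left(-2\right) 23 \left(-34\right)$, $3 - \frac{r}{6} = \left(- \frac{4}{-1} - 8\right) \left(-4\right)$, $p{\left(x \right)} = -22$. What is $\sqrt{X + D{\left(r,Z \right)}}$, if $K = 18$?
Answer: $\frac{\sqrt{13098}}{3} \approx 38.149$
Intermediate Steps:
$r = -78$ ($r = 18 - 6 \left(- \frac{4}{-1} - 8\right) \left(-4\right) = 18 - 6 \left(\left(-4\right) \left(-1\right) - 8\right) \left(-4\right) = 18 - 6 \left(4 - 8\right) \left(-4\right) = 18 - 6 \left(\left(-4\right) \left(-4\right)\right) = 18 - 96 = -78$)
$X = - \frac{782}{3}$ ($X = - \frac{\left(-2\right) 23 \left(-34\right)}{6} = - \frac{\left(-46\right) \left(-34\right)}{6} = \left(- \frac{1}{6}\right) 1564 = - \frac{782}{3} \approx -260.67$)
$Z = -22$
$D{\left(G,h \right)} = G h$
$\sqrt{X + D{\left(r,Z \right)}} = \sqrt{- \frac{782}{3} - -1716} = \sqrt{- \frac{782}{3} + 1716} = \sqrt{\frac{4366}{3}} = \frac{\sqrt{13098}}{3}$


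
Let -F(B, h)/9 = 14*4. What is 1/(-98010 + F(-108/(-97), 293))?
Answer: -1/98514 ≈ -1.0151e-5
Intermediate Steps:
F(B, h) = -504 (F(B, h) = -126*4 = -9*56 = -504)
1/(-98010 + F(-108/(-97), 293)) = 1/(-98010 - 504) = 1/(-98514) = -1/98514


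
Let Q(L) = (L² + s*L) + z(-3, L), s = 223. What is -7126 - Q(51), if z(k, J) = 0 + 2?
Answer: -21102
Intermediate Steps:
z(k, J) = 2
Q(L) = 2 + L² + 223*L (Q(L) = (L² + 223*L) + 2 = 2 + L² + 223*L)
-7126 - Q(51) = -7126 - (2 + 51² + 223*51) = -7126 - (2 + 2601 + 11373) = -7126 - 1*13976 = -7126 - 13976 = -21102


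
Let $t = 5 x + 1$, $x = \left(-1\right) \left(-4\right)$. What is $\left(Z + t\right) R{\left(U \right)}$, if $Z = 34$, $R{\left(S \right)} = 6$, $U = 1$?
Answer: $330$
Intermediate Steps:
$x = 4$
$t = 21$ ($t = 5 \cdot 4 + 1 = 20 + 1 = 21$)
$\left(Z + t\right) R{\left(U \right)} = \left(34 + 21\right) 6 = 55 \cdot 6 = 330$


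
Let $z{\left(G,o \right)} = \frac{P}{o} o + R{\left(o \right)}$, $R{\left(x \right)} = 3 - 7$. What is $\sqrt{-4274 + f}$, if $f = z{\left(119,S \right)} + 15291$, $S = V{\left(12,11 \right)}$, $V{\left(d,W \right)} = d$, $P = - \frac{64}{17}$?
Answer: $\frac{\sqrt{3181669}}{17} \approx 104.92$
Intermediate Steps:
$R{\left(x \right)} = -4$ ($R{\left(x \right)} = 3 - 7 = -4$)
$P = - \frac{64}{17}$ ($P = \left(-64\right) \frac{1}{17} = - \frac{64}{17} \approx -3.7647$)
$S = 12$
$z{\left(G,o \right)} = - \frac{132}{17}$ ($z{\left(G,o \right)} = - \frac{64}{17 o} o - 4 = - \frac{64}{17} - 4 = - \frac{132}{17}$)
$f = \frac{259815}{17}$ ($f = - \frac{132}{17} + 15291 = \frac{259815}{17} \approx 15283.0$)
$\sqrt{-4274 + f} = \sqrt{-4274 + \frac{259815}{17}} = \sqrt{\frac{187157}{17}} = \frac{\sqrt{3181669}}{17}$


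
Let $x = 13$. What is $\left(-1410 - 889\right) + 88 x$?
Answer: $-1155$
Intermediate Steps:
$\left(-1410 - 889\right) + 88 x = \left(-1410 - 889\right) + 88 \cdot 13 = -2299 + 1144 = -1155$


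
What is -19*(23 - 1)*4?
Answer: -1672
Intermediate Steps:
-19*(23 - 1)*4 = -19*22*4 = -418*4 = -1672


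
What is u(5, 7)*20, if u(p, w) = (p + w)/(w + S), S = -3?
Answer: 60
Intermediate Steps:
u(p, w) = (p + w)/(-3 + w) (u(p, w) = (p + w)/(w - 3) = (p + w)/(-3 + w))
u(5, 7)*20 = ((5 + 7)/(-3 + 7))*20 = (12/4)*20 = ((1/4)*12)*20 = 3*20 = 60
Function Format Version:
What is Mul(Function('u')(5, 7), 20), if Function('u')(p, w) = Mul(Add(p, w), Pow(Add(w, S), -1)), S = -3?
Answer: 60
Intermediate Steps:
Function('u')(p, w) = Mul(Pow(Add(-3, w), -1), Add(p, w)) (Function('u')(p, w) = Mul(Add(p, w), Pow(Add(w, -3), -1)) = Mul(Add(p, w), Pow(Add(-3, w), -1)) = Mul(Pow(Add(-3, w), -1), Add(p, w)))
Mul(Function('u')(5, 7), 20) = Mul(Mul(Pow(Add(-3, 7), -1), Add(5, 7)), 20) = Mul(Mul(Pow(4, -1), 12), 20) = Mul(Mul(Rational(1, 4), 12), 20) = Mul(3, 20) = 60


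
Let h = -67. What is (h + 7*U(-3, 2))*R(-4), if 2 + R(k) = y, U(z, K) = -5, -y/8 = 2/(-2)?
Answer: -612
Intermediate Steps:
y = 8 (y = -16/(-2) = -16*(-1)/2 = -8*(-1) = 8)
R(k) = 6 (R(k) = -2 + 8 = 6)
(h + 7*U(-3, 2))*R(-4) = (-67 + 7*(-5))*6 = (-67 - 35)*6 = -102*6 = -612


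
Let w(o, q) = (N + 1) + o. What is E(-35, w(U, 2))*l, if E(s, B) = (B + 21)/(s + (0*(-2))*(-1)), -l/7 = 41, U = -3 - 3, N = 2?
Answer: 738/5 ≈ 147.60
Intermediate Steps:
U = -6
w(o, q) = 3 + o (w(o, q) = (2 + 1) + o = 3 + o)
l = -287 (l = -7*41 = -287)
E(s, B) = (21 + B)/s (E(s, B) = (21 + B)/(s + 0*(-1)) = (21 + B)/(s + 0) = (21 + B)/s)
E(-35, w(U, 2))*l = ((21 + (3 - 6))/(-35))*(-287) = -(21 - 3)/35*(-287) = -1/35*18*(-287) = -18/35*(-287) = 738/5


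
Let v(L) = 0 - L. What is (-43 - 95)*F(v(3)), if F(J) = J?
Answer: 414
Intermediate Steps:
v(L) = -L
(-43 - 95)*F(v(3)) = (-43 - 95)*(-1*3) = -138*(-3) = 414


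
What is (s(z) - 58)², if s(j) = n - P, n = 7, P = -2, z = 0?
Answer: 2401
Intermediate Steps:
s(j) = 9 (s(j) = 7 - 1*(-2) = 7 + 2 = 9)
(s(z) - 58)² = (9 - 58)² = (-49)² = 2401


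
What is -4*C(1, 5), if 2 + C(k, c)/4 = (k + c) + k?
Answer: -80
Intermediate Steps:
C(k, c) = -8 + 4*c + 8*k (C(k, c) = -8 + 4*((k + c) + k) = -8 + 4*((c + k) + k) = -8 + 4*(c + 2*k) = -8 + (4*c + 8*k) = -8 + 4*c + 8*k)
-4*C(1, 5) = -4*(-8 + 4*5 + 8*1) = -4*(-8 + 20 + 8) = -4*20 = -80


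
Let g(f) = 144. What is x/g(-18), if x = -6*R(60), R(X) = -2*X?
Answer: 5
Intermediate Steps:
x = 720 (x = -(-12)*60 = -6*(-120) = 720)
x/g(-18) = 720/144 = 720*(1/144) = 5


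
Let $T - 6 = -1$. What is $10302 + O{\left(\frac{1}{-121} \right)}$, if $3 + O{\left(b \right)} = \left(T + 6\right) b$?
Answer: $\frac{113288}{11} \approx 10299.0$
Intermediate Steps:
$T = 5$ ($T = 6 - 1 = 5$)
$O{\left(b \right)} = -3 + 11 b$ ($O{\left(b \right)} = -3 + \left(5 + 6\right) b = -3 + 11 b$)
$10302 + O{\left(\frac{1}{-121} \right)} = 10302 - \left(3 - \frac{11}{-121}\right) = 10302 + \left(-3 + 11 \left(- \frac{1}{121}\right)\right) = 10302 - \frac{34}{11} = \frac{113288}{11}$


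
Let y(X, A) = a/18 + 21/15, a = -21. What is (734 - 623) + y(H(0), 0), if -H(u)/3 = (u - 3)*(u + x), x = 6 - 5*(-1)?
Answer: 3337/30 ≈ 111.23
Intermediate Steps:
x = 11 (x = 6 + 5 = 11)
H(u) = -3*(-3 + u)*(11 + u) (H(u) = -3*(u - 3)*(u + 11) = -3*(-3 + u)*(11 + u))
y(X, A) = 7/30 (y(X, A) = -21/18 + 21/15 = -21*1/18 + 21*(1/15) = -7/6 + 7/5 = 7/30)
(734 - 623) + y(H(0), 0) = (734 - 623) + 7/30 = 111 + 7/30 = 3337/30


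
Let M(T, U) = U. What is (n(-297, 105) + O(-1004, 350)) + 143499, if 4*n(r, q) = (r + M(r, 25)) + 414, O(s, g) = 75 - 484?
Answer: 286251/2 ≈ 1.4313e+5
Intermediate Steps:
O(s, g) = -409
n(r, q) = 439/4 + r/4 (n(r, q) = ((r + 25) + 414)/4 = ((25 + r) + 414)/4 = (439 + r)/4 = 439/4 + r/4)
(n(-297, 105) + O(-1004, 350)) + 143499 = ((439/4 + (¼)*(-297)) - 409) + 143499 = ((439/4 - 297/4) - 409) + 143499 = (71/2 - 409) + 143499 = -747/2 + 143499 = 286251/2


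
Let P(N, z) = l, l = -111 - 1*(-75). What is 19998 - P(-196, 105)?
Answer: 20034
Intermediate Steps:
l = -36 (l = -111 + 75 = -36)
P(N, z) = -36
19998 - P(-196, 105) = 19998 - 1*(-36) = 19998 + 36 = 20034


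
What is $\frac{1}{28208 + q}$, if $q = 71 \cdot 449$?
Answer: $\frac{1}{60087} \approx 1.6643 \cdot 10^{-5}$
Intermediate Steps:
$q = 31879$
$\frac{1}{28208 + q} = \frac{1}{28208 + 31879} = \frac{1}{60087}$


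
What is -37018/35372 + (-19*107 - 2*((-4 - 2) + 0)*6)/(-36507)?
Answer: -641025817/645662802 ≈ -0.99282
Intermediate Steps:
-37018/35372 + (-19*107 - 2*((-4 - 2) + 0)*6)/(-36507) = -37018*1/35372 + (-2033 - 2*(-6 + 0)*6)*(-1/36507) = -18509/17686 + (-2033 - 2*(-6)*6)*(-1/36507) = -18509/17686 + (-2033 + 12*6)*(-1/36507) = -18509/17686 + (-2033 + 72)*(-1/36507) = -18509/17686 - 1961*(-1/36507) = -18509/17686 + 1961/36507 = -641025817/645662802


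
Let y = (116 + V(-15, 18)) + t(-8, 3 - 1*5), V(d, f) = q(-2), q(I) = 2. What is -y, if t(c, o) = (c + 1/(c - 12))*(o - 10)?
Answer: -1073/5 ≈ -214.60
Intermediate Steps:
V(d, f) = 2
t(c, o) = (-10 + o)*(c + 1/(-12 + c)) (t(c, o) = (c + 1/(-12 + c))*(-10 + o) = (-10 + o)*(c + 1/(-12 + c)))
y = 1073/5 (y = (116 + 2) + (-10 + (3 - 1*5) - 10*(-8)**2 + 120*(-8) + (3 - 1*5)*(-8)**2 - 12*(-8)*(3 - 1*5))/(-12 - 8) = 118 + (-10 + (3 - 5) - 10*64 - 960 + (3 - 5)*64 - 12*(-8)*(3 - 5))/(-20) = 118 - (-10 - 2 - 640 - 960 - 2*64 - 12*(-8)*(-2))/20 = 118 - (-10 - 2 - 640 - 960 - 128 - 192)/20 = 118 - 1/20*(-1932) = 118 + 483/5 = 1073/5 ≈ 214.60)
-y = -1*1073/5 = -1073/5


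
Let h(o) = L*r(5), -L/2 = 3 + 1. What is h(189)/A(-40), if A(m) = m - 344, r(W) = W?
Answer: 5/48 ≈ 0.10417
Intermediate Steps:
L = -8 (L = -2*(3 + 1) = -2*4 = -8)
A(m) = -344 + m
h(o) = -40 (h(o) = -8*5 = -40)
h(189)/A(-40) = -40/(-344 - 40) = -40/(-384) = -40*(-1/384) = 5/48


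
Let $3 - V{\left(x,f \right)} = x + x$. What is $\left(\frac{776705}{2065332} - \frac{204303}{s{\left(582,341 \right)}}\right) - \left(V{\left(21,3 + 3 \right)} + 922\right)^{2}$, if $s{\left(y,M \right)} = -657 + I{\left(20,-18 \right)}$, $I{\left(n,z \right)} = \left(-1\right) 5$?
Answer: $- \frac{532803574567435}{683624892} \approx -7.7938 \cdot 10^{5}$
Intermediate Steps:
$I{\left(n,z \right)} = -5$
$s{\left(y,M \right)} = -662$ ($s{\left(y,M \right)} = -657 - 5 = -662$)
$V{\left(x,f \right)} = 3 - 2 x$ ($V{\left(x,f \right)} = 3 - \left(x + x\right) = 3 - 2 x$)
$\left(\frac{776705}{2065332} - \frac{204303}{s{\left(582,341 \right)}}\right) - \left(V{\left(21,3 + 3 \right)} + 922\right)^{2} = \left(\frac{776705}{2065332} - \frac{204303}{-662}\right) - \left(\left(3 - 42\right) + 922\right)^{2} = \left(776705 \cdot \frac{1}{2065332} - - \frac{204303}{662}\right) - \left(\left(3 - 42\right) + 922\right)^{2} = \left(\frac{776705}{2065332} + \frac{204303}{662}\right) - \left(-39 + 922\right)^{2} = \frac{211233851153}{683624892} - 883^{2} = \frac{211233851153}{683624892} - 779689 = - \frac{532803574567435}{683624892}$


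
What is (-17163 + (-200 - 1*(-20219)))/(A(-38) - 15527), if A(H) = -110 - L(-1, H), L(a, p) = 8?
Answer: -136/745 ≈ -0.18255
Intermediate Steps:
A(H) = -118 (A(H) = -110 - 1*8 = -110 - 8 = -118)
(-17163 + (-200 - 1*(-20219)))/(A(-38) - 15527) = (-17163 + (-200 - 1*(-20219)))/(-118 - 15527) = (-17163 + (-200 + 20219))/(-15645) = (-17163 + 20019)*(-1/15645) = 2856*(-1/15645) = -136/745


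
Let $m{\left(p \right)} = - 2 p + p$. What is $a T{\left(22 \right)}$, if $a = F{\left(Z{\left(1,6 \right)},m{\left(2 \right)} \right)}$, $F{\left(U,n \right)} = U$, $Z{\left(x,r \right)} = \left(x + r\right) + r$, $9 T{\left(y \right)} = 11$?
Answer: $\frac{143}{9} \approx 15.889$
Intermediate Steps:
$m{\left(p \right)} = - p$
$T{\left(y \right)} = \frac{11}{9}$ ($T{\left(y \right)} = \frac{1}{9} \cdot 11 = \frac{11}{9}$)
$Z{\left(x,r \right)} = x + 2 r$ ($Z{\left(x,r \right)} = \left(r + x\right) + r = x + 2 r$)
$a = 13$ ($a = 1 + 2 \cdot 6 = 1 + 12 = 13$)
$a T{\left(22 \right)} = 13 \cdot \frac{11}{9} = \frac{143}{9}$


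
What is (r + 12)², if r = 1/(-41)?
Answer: 241081/1681 ≈ 143.42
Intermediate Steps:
r = -1/41 ≈ -0.024390
(r + 12)² = (-1/41 + 12)² = (491/41)² = 241081/1681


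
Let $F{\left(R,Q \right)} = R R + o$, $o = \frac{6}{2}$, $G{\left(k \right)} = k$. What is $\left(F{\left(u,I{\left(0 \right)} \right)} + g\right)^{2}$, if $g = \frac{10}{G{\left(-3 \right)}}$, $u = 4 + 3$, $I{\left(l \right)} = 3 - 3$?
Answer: $\frac{21316}{9} \approx 2368.4$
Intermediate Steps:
$o = 3$ ($o = 6 \cdot \frac{1}{2} = 3$)
$I{\left(l \right)} = 0$ ($I{\left(l \right)} = 3 - 3 = 0$)
$u = 7$
$g = - \frac{10}{3}$ ($g = \frac{10}{-3} = 10 \left(- \frac{1}{3}\right) = - \frac{10}{3} \approx -3.3333$)
$F{\left(R,Q \right)} = 3 + R^{2}$ ($F{\left(R,Q \right)} = R R + 3 = R^{2} + 3 = 3 + R^{2}$)
$\left(F{\left(u,I{\left(0 \right)} \right)} + g\right)^{2} = \left(\left(3 + 7^{2}\right) - \frac{10}{3}\right)^{2} = \left(\left(3 + 49\right) - \frac{10}{3}\right)^{2} = \left(52 - \frac{10}{3}\right)^{2} = \left(\frac{146}{3}\right)^{2} = \frac{21316}{9}$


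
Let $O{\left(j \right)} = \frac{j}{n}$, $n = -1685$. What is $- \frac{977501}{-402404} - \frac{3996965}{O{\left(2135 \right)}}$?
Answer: $\frac{77432776084821}{24546644} \approx 3.1545 \cdot 10^{6}$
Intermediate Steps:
$O{\left(j \right)} = - \frac{j}{1685}$ ($O{\left(j \right)} = \frac{j}{-1685} = j \left(- \frac{1}{1685}\right) = - \frac{j}{1685}$)
$- \frac{977501}{-402404} - \frac{3996965}{O{\left(2135 \right)}} = - \frac{977501}{-402404} - \frac{3996965}{\left(- \frac{1}{1685}\right) 2135} = \left(-977501\right) \left(- \frac{1}{402404}\right) - \frac{3996965}{- \frac{427}{337}} = \frac{977501}{402404} - - \frac{192425315}{61} = \frac{977501}{402404} + \frac{192425315}{61} = \frac{77432776084821}{24546644}$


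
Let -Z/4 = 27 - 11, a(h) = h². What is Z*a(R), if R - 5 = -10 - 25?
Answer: -57600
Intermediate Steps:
R = -30 (R = 5 + (-10 - 25) = 5 - 35 = -30)
Z = -64 (Z = -4*(27 - 11) = -4*16 = -64)
Z*a(R) = -64*(-30)² = -64*900 = -57600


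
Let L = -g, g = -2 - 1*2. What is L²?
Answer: 16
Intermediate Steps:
g = -4 (g = -2 - 2 = -4)
L = 4 (L = -1*(-4) = 4)
L² = 4² = 16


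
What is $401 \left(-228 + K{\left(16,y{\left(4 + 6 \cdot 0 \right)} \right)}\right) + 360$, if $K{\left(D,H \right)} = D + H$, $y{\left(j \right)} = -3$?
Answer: $-85855$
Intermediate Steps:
$401 \left(-228 + K{\left(16,y{\left(4 + 6 \cdot 0 \right)} \right)}\right) + 360 = 401 \left(-228 + \left(16 - 3\right)\right) + 360 = 401 \left(-228 + 13\right) + 360 = 401 \left(-215\right) + 360 = -86215 + 360 = -85855$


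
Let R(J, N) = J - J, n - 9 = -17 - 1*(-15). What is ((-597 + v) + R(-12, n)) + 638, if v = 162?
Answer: 203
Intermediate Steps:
n = 7 (n = 9 + (-17 - 1*(-15)) = 9 + (-17 + 15) = 9 - 2 = 7)
R(J, N) = 0
((-597 + v) + R(-12, n)) + 638 = ((-597 + 162) + 0) + 638 = (-435 + 0) + 638 = -435 + 638 = 203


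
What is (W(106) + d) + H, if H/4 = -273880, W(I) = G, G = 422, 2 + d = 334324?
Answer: -760776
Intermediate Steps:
d = 334322 (d = -2 + 334324 = 334322)
W(I) = 422
H = -1095520 (H = 4*(-273880) = -1095520)
(W(106) + d) + H = (422 + 334322) - 1095520 = 334744 - 1095520 = -760776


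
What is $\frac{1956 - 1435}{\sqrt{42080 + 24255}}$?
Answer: $\frac{521 \sqrt{66335}}{66335} \approx 2.0229$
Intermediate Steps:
$\frac{1956 - 1435}{\sqrt{42080 + 24255}} = \frac{521}{\sqrt{66335}} = 521 \frac{\sqrt{66335}}{66335} = \frac{521 \sqrt{66335}}{66335}$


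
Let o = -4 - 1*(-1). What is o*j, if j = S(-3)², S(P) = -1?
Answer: -3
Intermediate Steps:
j = 1 (j = (-1)² = 1)
o = -3 (o = -4 + 1 = -3)
o*j = -3*1 = -3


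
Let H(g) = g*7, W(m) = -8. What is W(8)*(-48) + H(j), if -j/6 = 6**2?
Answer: -1128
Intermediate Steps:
j = -216 (j = -6*6**2 = -6*36 = -216)
H(g) = 7*g
W(8)*(-48) + H(j) = -8*(-48) + 7*(-216) = 384 - 1512 = -1128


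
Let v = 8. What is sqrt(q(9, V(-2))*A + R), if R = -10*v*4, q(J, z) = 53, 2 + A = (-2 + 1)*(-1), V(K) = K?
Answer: I*sqrt(373) ≈ 19.313*I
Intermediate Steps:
A = -1 (A = -2 + (-2 + 1)*(-1) = -2 - 1*(-1) = -2 + 1 = -1)
R = -320 (R = -10*8*4 = -80*4 = -320)
sqrt(q(9, V(-2))*A + R) = sqrt(53*(-1) - 320) = sqrt(-53 - 320) = sqrt(-373) = I*sqrt(373)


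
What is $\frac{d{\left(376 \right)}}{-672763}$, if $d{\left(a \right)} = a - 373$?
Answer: $- \frac{3}{672763} \approx -4.4592 \cdot 10^{-6}$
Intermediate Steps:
$d{\left(a \right)} = -373 + a$ ($d{\left(a \right)} = a - 373 = -373 + a$)
$\frac{d{\left(376 \right)}}{-672763} = \frac{-373 + 376}{-672763} = 3 \left(- \frac{1}{672763}\right) = - \frac{3}{672763}$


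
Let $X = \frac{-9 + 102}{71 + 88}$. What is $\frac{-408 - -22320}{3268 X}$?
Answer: $\frac{290334}{25327} \approx 11.463$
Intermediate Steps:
$X = \frac{31}{53}$ ($X = \frac{93}{159} = 93 \cdot \frac{1}{159} = \frac{31}{53} \approx 0.58491$)
$\frac{-408 - -22320}{3268 X} = \frac{-408 - -22320}{3268 \cdot \frac{31}{53}} = \frac{-408 + 22320}{\frac{101308}{53}} = 21912 \cdot \frac{53}{101308} = \frac{290334}{25327}$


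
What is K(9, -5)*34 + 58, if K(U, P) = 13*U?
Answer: 4036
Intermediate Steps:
K(9, -5)*34 + 58 = (13*9)*34 + 58 = 117*34 + 58 = 3978 + 58 = 4036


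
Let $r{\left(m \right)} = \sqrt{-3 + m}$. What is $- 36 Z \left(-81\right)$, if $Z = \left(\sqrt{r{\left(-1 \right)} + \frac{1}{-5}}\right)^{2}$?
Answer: $- \frac{2916}{5} + 5832 i \approx -583.2 + 5832.0 i$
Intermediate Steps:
$Z = - \frac{1}{5} + 2 i$ ($Z = \left(\sqrt{\sqrt{-3 - 1} + \frac{1}{-5}}\right)^{2} = \left(\sqrt{\sqrt{-4} - \frac{1}{5}}\right)^{2} = \left(\sqrt{2 i - \frac{1}{5}}\right)^{2} = \left(\sqrt{- \frac{1}{5} + 2 i}\right)^{2} = - \frac{1}{5} + 2 i \approx -0.2 + 2.0 i$)
$- 36 Z \left(-81\right) = - 36 \left(- \frac{1}{5} + 2 i\right) \left(-81\right) = \left(\frac{36}{5} - 72 i\right) \left(-81\right) = - \frac{2916}{5} + 5832 i$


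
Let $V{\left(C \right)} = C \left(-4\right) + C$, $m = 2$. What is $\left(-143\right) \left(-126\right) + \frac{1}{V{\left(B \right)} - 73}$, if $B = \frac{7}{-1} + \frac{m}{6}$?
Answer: $\frac{954953}{53} \approx 18018.0$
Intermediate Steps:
$B = - \frac{20}{3}$ ($B = \frac{7}{-1} + \frac{2}{6} = 7 \left(-1\right) + 2 \cdot \frac{1}{6} = -7 + \frac{1}{3} = - \frac{20}{3} \approx -6.6667$)
$V{\left(C \right)} = - 3 C$ ($V{\left(C \right)} = - 4 C + C = - 3 C$)
$\left(-143\right) \left(-126\right) + \frac{1}{V{\left(B \right)} - 73} = \left(-143\right) \left(-126\right) + \frac{1}{\left(-3\right) \left(- \frac{20}{3}\right) - 73} = 18018 + \frac{1}{20 - 73} = 18018 + \frac{1}{-53} = 18018 - \frac{1}{53} = \frac{954953}{53}$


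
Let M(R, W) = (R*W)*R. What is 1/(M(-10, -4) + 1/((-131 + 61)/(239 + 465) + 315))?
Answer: -110845/44337648 ≈ -0.0025000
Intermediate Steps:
M(R, W) = W*R²
1/(M(-10, -4) + 1/((-131 + 61)/(239 + 465) + 315)) = 1/(-4*(-10)² + 1/((-131 + 61)/(239 + 465) + 315)) = 1/(-4*100 + 1/(-70/704 + 315)) = 1/(-400 + 1/(-70*1/704 + 315)) = 1/(-400 + 1/(-35/352 + 315)) = 1/(-400 + 1/(110845/352)) = 1/(-400 + 352/110845) = 1/(-44337648/110845) = -110845/44337648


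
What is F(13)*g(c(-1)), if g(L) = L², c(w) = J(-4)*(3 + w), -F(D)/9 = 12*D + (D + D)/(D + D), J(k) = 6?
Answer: -203472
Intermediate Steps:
F(D) = -9 - 108*D (F(D) = -9*(12*D + (D + D)/(D + D)) = -9*(12*D + (2*D)/((2*D))) = -9*(12*D + (2*D)*(1/(2*D))) = -9*(12*D + 1) = -9*(1 + 12*D) = -9 - 108*D)
c(w) = 18 + 6*w (c(w) = 6*(3 + w) = 18 + 6*w)
F(13)*g(c(-1)) = (-9 - 108*13)*(18 + 6*(-1))² = (-9 - 1404)*(18 - 6)² = -1413*12² = -1413*144 = -203472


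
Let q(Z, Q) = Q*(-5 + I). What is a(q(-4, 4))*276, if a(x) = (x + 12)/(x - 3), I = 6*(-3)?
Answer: 4416/19 ≈ 232.42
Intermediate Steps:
I = -18
q(Z, Q) = -23*Q (q(Z, Q) = Q*(-5 - 18) = Q*(-23) = -23*Q)
a(x) = (12 + x)/(-3 + x)
a(q(-4, 4))*276 = ((12 - 23*4)/(-3 - 23*4))*276 = ((12 - 92)/(-3 - 92))*276 = (-80/(-95))*276 = -1/95*(-80)*276 = (16/19)*276 = 4416/19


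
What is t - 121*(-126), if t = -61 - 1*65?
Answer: 15120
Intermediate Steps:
t = -126 (t = -61 - 65 = -126)
t - 121*(-126) = -126 - 121*(-126) = -126 + 15246 = 15120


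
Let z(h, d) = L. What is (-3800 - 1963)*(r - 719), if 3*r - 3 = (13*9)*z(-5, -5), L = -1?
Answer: 4362591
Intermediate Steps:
z(h, d) = -1
r = -38 (r = 1 + ((13*9)*(-1))/3 = 1 + (117*(-1))/3 = 1 + (⅓)*(-117) = 1 - 39 = -38)
(-3800 - 1963)*(r - 719) = (-3800 - 1963)*(-38 - 719) = -5763*(-757) = 4362591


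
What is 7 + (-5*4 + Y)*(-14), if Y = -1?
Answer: 301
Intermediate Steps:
7 + (-5*4 + Y)*(-14) = 7 + (-5*4 - 1)*(-14) = 7 + (-20 - 1)*(-14) = 7 - 21*(-14) = 7 + 294 = 301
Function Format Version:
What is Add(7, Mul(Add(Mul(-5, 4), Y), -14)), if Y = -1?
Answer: 301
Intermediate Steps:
Add(7, Mul(Add(Mul(-5, 4), Y), -14)) = Add(7, Mul(Add(Mul(-5, 4), -1), -14)) = Add(7, Mul(Add(-20, -1), -14)) = Add(7, Mul(-21, -14)) = Add(7, 294) = 301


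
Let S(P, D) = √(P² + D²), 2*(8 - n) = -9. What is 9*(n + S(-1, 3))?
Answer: 225/2 + 9*√10 ≈ 140.96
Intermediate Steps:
n = 25/2 (n = 8 - ½*(-9) = 8 + 9/2 = 25/2 ≈ 12.500)
S(P, D) = √(D² + P²)
9*(n + S(-1, 3)) = 9*(25/2 + √(3² + (-1)²)) = 9*(25/2 + √(9 + 1)) = 9*(25/2 + √10) = 225/2 + 9*√10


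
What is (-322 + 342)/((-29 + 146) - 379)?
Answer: -10/131 ≈ -0.076336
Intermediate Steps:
(-322 + 342)/((-29 + 146) - 379) = 20/(117 - 379) = 20/(-262) = 20*(-1/262) = -10/131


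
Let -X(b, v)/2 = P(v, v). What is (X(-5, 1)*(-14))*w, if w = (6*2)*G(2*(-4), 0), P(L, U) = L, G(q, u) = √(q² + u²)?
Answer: 2688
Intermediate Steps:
X(b, v) = -2*v
w = 96 (w = (6*2)*√((2*(-4))² + 0²) = 12*√((-8)² + 0) = 12*√(64 + 0) = 12*√64 = 12*8 = 96)
(X(-5, 1)*(-14))*w = (-2*1*(-14))*96 = -2*(-14)*96 = 28*96 = 2688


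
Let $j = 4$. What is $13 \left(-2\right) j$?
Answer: $-104$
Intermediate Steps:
$13 \left(-2\right) j = 13 \left(-2\right) 4 = \left(-26\right) 4 = -104$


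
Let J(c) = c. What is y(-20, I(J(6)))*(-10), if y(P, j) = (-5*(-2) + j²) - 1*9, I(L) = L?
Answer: -370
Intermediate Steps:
y(P, j) = 1 + j² (y(P, j) = (10 + j²) - 9 = 1 + j²)
y(-20, I(J(6)))*(-10) = (1 + 6²)*(-10) = (1 + 36)*(-10) = 37*(-10) = -370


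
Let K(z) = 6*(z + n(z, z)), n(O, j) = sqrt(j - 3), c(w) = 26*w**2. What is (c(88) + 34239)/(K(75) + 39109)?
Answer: 9319427897/1564911889 - 8480988*sqrt(2)/1564911889 ≈ 5.9476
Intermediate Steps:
n(O, j) = sqrt(-3 + j)
K(z) = 6*z + 6*sqrt(-3 + z) (K(z) = 6*(z + sqrt(-3 + z)) = 6*z + 6*sqrt(-3 + z))
(c(88) + 34239)/(K(75) + 39109) = (26*88**2 + 34239)/((6*75 + 6*sqrt(-3 + 75)) + 39109) = (26*7744 + 34239)/((450 + 6*sqrt(72)) + 39109) = (201344 + 34239)/((450 + 6*(6*sqrt(2))) + 39109) = 235583/((450 + 36*sqrt(2)) + 39109) = 235583/(39559 + 36*sqrt(2))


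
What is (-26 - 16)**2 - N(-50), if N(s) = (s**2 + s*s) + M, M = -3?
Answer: -3233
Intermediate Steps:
N(s) = -3 + 2*s**2 (N(s) = (s**2 + s*s) - 3 = (s**2 + s**2) - 3 = 2*s**2 - 3 = -3 + 2*s**2)
(-26 - 16)**2 - N(-50) = (-26 - 16)**2 - (-3 + 2*(-50)**2) = (-42)**2 - (-3 + 2*2500) = 1764 - (-3 + 5000) = 1764 - 1*4997 = 1764 - 4997 = -3233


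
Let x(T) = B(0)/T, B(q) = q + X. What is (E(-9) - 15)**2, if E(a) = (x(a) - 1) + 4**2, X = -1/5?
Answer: 1/2025 ≈ 0.00049383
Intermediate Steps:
X = -1/5 (X = -1*1/5 = -1/5 ≈ -0.20000)
B(q) = -1/5 + q (B(q) = q - 1/5 = -1/5 + q)
x(T) = -1/(5*T) (x(T) = (-1/5 + 0)/T = -1/(5*T))
E(a) = 15 - 1/(5*a) (E(a) = (-1/(5*a) - 1) + 4**2 = (-1 - 1/(5*a)) + 16 = 15 - 1/(5*a))
(E(-9) - 15)**2 = ((15 - 1/5/(-9)) - 15)**2 = ((15 - 1/5*(-1/9)) - 15)**2 = ((15 + 1/45) - 15)**2 = (676/45 - 15)**2 = (1/45)**2 = 1/2025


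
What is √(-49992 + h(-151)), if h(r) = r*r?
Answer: I*√27191 ≈ 164.9*I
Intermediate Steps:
h(r) = r²
√(-49992 + h(-151)) = √(-49992 + (-151)²) = √(-49992 + 22801) = √(-27191) = I*√27191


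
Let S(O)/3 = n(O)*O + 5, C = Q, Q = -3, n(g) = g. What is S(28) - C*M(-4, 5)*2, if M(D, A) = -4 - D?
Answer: 2367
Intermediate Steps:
C = -3
S(O) = 15 + 3*O**2 (S(O) = 3*(O*O + 5) = 3*(O**2 + 5) = 3*(5 + O**2) = 15 + 3*O**2)
S(28) - C*M(-4, 5)*2 = (15 + 3*28**2) - (-3*(-4 - 1*(-4)))*2 = (15 + 3*784) - (-3*(-4 + 4))*2 = (15 + 2352) - (-3*0)*2 = 2367 - 0*2 = 2367 - 1*0 = 2367 + 0 = 2367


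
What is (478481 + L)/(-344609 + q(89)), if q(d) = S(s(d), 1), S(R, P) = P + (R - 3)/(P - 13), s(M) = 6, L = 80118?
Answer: -2234396/1378433 ≈ -1.6210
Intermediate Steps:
S(R, P) = P + (-3 + R)/(-13 + P)
q(d) = ¾ (q(d) = (-3 + 6 + 1² - 13*1)/(-13 + 1) = (-3 + 6 + 1 - 13)/(-12) = -1/12*(-9) = ¾)
(478481 + L)/(-344609 + q(89)) = (478481 + 80118)/(-344609 + ¾) = 558599/(-1378433/4) = 558599*(-4/1378433) = -2234396/1378433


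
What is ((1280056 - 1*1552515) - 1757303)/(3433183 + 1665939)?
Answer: -144983/364223 ≈ -0.39806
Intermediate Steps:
((1280056 - 1*1552515) - 1757303)/(3433183 + 1665939) = ((1280056 - 1552515) - 1757303)/5099122 = (-272459 - 1757303)*(1/5099122) = -2029762*1/5099122 = -144983/364223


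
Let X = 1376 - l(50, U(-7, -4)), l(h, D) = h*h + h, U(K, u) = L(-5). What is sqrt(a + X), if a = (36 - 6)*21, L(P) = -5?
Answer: 4*I*sqrt(34) ≈ 23.324*I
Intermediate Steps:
U(K, u) = -5
l(h, D) = h + h**2 (l(h, D) = h**2 + h = h + h**2)
a = 630 (a = 30*21 = 630)
X = -1174 (X = 1376 - 50*(1 + 50) = 1376 - 50*51 = 1376 - 1*2550 = 1376 - 2550 = -1174)
sqrt(a + X) = sqrt(630 - 1174) = sqrt(-544) = 4*I*sqrt(34)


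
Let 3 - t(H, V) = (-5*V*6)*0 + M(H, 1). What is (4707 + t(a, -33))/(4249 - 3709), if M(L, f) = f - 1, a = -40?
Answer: 157/18 ≈ 8.7222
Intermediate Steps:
M(L, f) = -1 + f
t(H, V) = 3 (t(H, V) = 3 - ((-5*V*6)*0 + (-1 + 1)) = 3 - (-30*V*0 + 0) = 3 - (0 + 0) = 3 - 1*0 = 3 + 0 = 3)
(4707 + t(a, -33))/(4249 - 3709) = (4707 + 3)/(4249 - 3709) = 4710/540 = 4710*(1/540) = 157/18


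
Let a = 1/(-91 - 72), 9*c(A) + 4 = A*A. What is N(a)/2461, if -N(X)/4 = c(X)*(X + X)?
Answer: -283400/31973905101 ≈ -8.8635e-6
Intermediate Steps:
c(A) = -4/9 + A**2/9 (c(A) = -4/9 + (A*A)/9 = -4/9 + A**2/9)
a = -1/163 (a = 1/(-163) = -1/163 ≈ -0.0061350)
N(X) = -8*X*(-4/9 + X**2/9) (N(X) = -4*(-4/9 + X**2/9)*(X + X) = -4*(-4/9 + X**2/9)*2*X = -8*X*(-4/9 + X**2/9))
N(a)/2461 = ((8/9)*(-1/163)*(4 - (-1/163)**2))/2461 = ((8/9)*(-1/163)*(4 - 1*1/26569))*(1/2461) = ((8/9)*(-1/163)*(4 - 1/26569))*(1/2461) = ((8/9)*(-1/163)*(106275/26569))*(1/2461) = -283400/12992241*1/2461 = -283400/31973905101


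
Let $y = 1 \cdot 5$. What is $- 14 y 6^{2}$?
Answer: $-2520$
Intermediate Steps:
$y = 5$
$- 14 y 6^{2} = \left(-14\right) 5 \cdot 6^{2} = \left(-70\right) 36 = -2520$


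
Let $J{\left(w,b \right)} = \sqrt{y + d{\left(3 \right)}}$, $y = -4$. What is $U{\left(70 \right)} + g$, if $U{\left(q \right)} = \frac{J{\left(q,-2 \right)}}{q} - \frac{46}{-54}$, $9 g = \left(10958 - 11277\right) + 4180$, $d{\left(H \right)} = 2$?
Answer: $\frac{11606}{27} + \frac{i \sqrt{2}}{70} \approx 429.85 + 0.020203 i$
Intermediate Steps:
$g = 429$ ($g = \frac{\left(10958 - 11277\right) + 4180}{9} = \frac{-319 + 4180}{9} = \frac{1}{9} \cdot 3861 = 429$)
$J{\left(w,b \right)} = i \sqrt{2}$ ($J{\left(w,b \right)} = \sqrt{-4 + 2} = \sqrt{-2} = i \sqrt{2}$)
$U{\left(q \right)} = \frac{23}{27} + \frac{i \sqrt{2}}{q}$ ($U{\left(q \right)} = \frac{i \sqrt{2}}{q} - \frac{46}{-54} = \frac{i \sqrt{2}}{q} - - \frac{23}{27} = \frac{i \sqrt{2}}{q} + \frac{23}{27} = \frac{23}{27} + \frac{i \sqrt{2}}{q}$)
$U{\left(70 \right)} + g = \left(\frac{23}{27} + \frac{i \sqrt{2}}{70}\right) + 429 = \frac{11606}{27} + \frac{i \sqrt{2}}{70}$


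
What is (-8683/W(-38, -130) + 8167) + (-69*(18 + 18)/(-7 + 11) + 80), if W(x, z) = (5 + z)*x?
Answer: 1906043/250 ≈ 7624.2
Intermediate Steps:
W(x, z) = x*(5 + z)
(-8683/W(-38, -130) + 8167) + (-69*(18 + 18)/(-7 + 11) + 80) = (-8683*(-1/(38*(5 - 130))) + 8167) + (-69*(18 + 18)/(-7 + 11) + 80) = (-8683/((-38*(-125))) + 8167) + (-2484/4 + 80) = (-8683/4750 + 8167) + (-2484/4 + 80) = (-8683*1/4750 + 8167) + (-69*9 + 80) = (-457/250 + 8167) + (-621 + 80) = 2041293/250 - 541 = 1906043/250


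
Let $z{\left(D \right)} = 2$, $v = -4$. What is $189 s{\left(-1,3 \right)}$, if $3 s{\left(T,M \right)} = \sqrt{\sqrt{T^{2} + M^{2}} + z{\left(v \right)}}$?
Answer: $63 \sqrt{2 + \sqrt{10}} \approx 143.14$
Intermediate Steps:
$s{\left(T,M \right)} = \frac{\sqrt{2 + \sqrt{M^{2} + T^{2}}}}{3}$ ($s{\left(T,M \right)} = \frac{\sqrt{\sqrt{T^{2} + M^{2}} + 2}}{3} = \frac{\sqrt{\sqrt{M^{2} + T^{2}} + 2}}{3} = \frac{\sqrt{2 + \sqrt{M^{2} + T^{2}}}}{3}$)
$189 s{\left(-1,3 \right)} = 189 \frac{\sqrt{2 + \sqrt{3^{2} + \left(-1\right)^{2}}}}{3} = 189 \frac{\sqrt{2 + \sqrt{9 + 1}}}{3} = 189 \frac{\sqrt{2 + \sqrt{10}}}{3} = 63 \sqrt{2 + \sqrt{10}}$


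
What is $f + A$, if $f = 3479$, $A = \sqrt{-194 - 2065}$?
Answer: $3479 + 3 i \sqrt{251} \approx 3479.0 + 47.529 i$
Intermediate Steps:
$A = 3 i \sqrt{251}$ ($A = \sqrt{-2259} = 3 i \sqrt{251} \approx 47.529 i$)
$f + A = 3479 + 3 i \sqrt{251}$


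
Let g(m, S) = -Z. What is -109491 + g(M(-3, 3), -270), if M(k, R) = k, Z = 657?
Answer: -110148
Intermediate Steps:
g(m, S) = -657 (g(m, S) = -1*657 = -657)
-109491 + g(M(-3, 3), -270) = -109491 - 657 = -110148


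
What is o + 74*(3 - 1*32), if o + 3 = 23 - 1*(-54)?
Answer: -2072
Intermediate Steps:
o = 74 (o = -3 + (23 - 1*(-54)) = -3 + (23 + 54) = -3 + 77 = 74)
o + 74*(3 - 1*32) = 74 + 74*(3 - 1*32) = 74 + 74*(3 - 32) = 74 + 74*(-29) = 74 - 2146 = -2072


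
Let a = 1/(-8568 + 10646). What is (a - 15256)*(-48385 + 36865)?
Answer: 182603329920/1039 ≈ 1.7575e+8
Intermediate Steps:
a = 1/2078 ≈ 0.00048123
(a - 15256)*(-48385 + 36865) = (1/2078 - 15256)*(-48385 + 36865) = -31701967/2078*(-11520) = 182603329920/1039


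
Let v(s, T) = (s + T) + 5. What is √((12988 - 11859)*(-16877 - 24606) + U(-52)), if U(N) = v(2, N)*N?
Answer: I*√46831967 ≈ 6843.4*I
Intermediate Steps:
v(s, T) = 5 + T + s (v(s, T) = (T + s) + 5 = 5 + T + s)
U(N) = N*(7 + N) (U(N) = (5 + N + 2)*N = (7 + N)*N = N*(7 + N))
√((12988 - 11859)*(-16877 - 24606) + U(-52)) = √((12988 - 11859)*(-16877 - 24606) - 52*(7 - 52)) = √(1129*(-41483) - 52*(-45)) = √(-46834307 + 2340) = √(-46831967) = I*√46831967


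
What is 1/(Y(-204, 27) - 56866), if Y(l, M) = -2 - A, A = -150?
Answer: -1/56718 ≈ -1.7631e-5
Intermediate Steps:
Y(l, M) = 148 (Y(l, M) = -2 - 1*(-150) = -2 + 150 = 148)
1/(Y(-204, 27) - 56866) = 1/(148 - 56866) = 1/(-56718) = -1/56718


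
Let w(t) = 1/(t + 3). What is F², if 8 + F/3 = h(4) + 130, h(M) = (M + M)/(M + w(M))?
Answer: 116251524/841 ≈ 1.3823e+5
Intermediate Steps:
w(t) = 1/(3 + t)
h(M) = 2*M/(M + 1/(3 + M)) (h(M) = (M + M)/(M + 1/(3 + M)) = (2*M)/(M + 1/(3 + M)) = 2*M/(M + 1/(3 + M)))
F = 10782/29 (F = -24 + 3*(2*4*(3 + 4)/(1 + 4*(3 + 4)) + 130) = -24 + 3*(2*4*7/(1 + 4*7) + 130) = -24 + 3*(2*4*7/(1 + 28) + 130) = -24 + 3*(2*4*7/29 + 130) = -24 + 3*(2*4*(1/29)*7 + 130) = -24 + 3*(56/29 + 130) = -24 + 3*(3826/29) = -24 + 11478/29 = 10782/29 ≈ 371.79)
F² = (10782/29)² = 116251524/841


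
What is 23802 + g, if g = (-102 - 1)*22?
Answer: 21536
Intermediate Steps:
g = -2266 (g = -103*22 = -2266)
23802 + g = 23802 - 2266 = 21536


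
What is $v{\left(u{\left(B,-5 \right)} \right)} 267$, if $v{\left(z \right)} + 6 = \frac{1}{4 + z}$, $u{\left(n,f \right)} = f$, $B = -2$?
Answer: $-1869$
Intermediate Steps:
$v{\left(z \right)} = -6 + \frac{1}{4 + z}$
$v{\left(u{\left(B,-5 \right)} \right)} 267 = \frac{-23 - -30}{4 - 5} \cdot 267 = \frac{-23 + 30}{-1} \cdot 267 = \left(-1\right) 7 \cdot 267 = \left(-7\right) 267 = -1869$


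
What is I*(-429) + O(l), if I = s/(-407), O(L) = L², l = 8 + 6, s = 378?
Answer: 21994/37 ≈ 594.43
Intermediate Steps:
l = 14
I = -378/407 (I = 378/(-407) = 378*(-1/407) = -378/407 ≈ -0.92875)
I*(-429) + O(l) = -378/407*(-429) + 14² = 14742/37 + 196 = 21994/37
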